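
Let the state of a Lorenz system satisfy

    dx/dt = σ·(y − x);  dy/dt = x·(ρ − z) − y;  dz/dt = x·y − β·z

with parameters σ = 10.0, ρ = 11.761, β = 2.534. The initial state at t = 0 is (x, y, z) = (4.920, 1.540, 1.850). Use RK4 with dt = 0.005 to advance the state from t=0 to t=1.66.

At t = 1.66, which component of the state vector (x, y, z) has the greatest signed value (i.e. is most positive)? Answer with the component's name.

largest component: z

t=0.000: state=(4.920, 1.540, 1.850)
step 1 (dt=0.005): k1=(-33.800, 47.222, 2.889), k2=(-31.774, 46.232, 3.311), k3=(-31.850, 46.279, 3.305), k4=(-29.894, 45.334, 3.703); state += dt/6·(k1+2k2+2k3+k4)
t=0.005: state=(4.761, 1.771, 1.867)
t=0.010: state=(4.621, 1.994, 1.887)
t=0.015: state=(4.498, 2.208, 1.911)
continuing one RK4 step at a time; state shown every 20 steps (Δt=0.1):
t=0.100: state=(4.203, 5.218, 2.741)
t=0.200: state=(6.050, 8.476, 5.262)
t=0.300: state=(8.452, 10.405, 10.429)
t=0.400: state=(9.048, 8.025, 15.693)
t=0.500: state=(6.753, 3.706, 16.284)
t=0.600: state=(3.930, 1.619, 13.793)
t=0.700: state=(2.286, 1.255, 11.063)
t=0.800: state=(1.698, 1.470, 8.812)
t=0.900: state=(1.715, 1.945, 7.090)
t=1.000: state=(2.128, 2.724, 5.895)
t=1.100: state=(2.927, 3.947, 5.318)
t=1.200: state=(4.193, 5.707, 5.654)
t=1.300: state=(5.894, 7.699, 7.432)
t=1.400: state=(7.495, 8.671, 10.792)
t=1.500: state=(7.837, 7.245, 13.990)
t=1.600: state=(6.488, 4.628, 14.637)
t=1.660: state=(5.345, 3.478, 13.891)
compare at T: x=5.345, y=3.478, z=13.891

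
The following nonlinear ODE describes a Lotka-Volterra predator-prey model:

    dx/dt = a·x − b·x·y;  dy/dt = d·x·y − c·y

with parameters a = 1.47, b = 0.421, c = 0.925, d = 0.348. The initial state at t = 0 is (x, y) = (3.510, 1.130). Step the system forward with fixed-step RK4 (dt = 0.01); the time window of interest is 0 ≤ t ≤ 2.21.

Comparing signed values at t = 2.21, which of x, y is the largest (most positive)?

t=0.000: state=(3.510, 1.130)
step 1 (dt=0.01): k1=(3.490, 0.335), k2=(3.505, 0.342), k3=(3.505, 0.342), k4=(3.520, 0.350); state += dt/6·(k1+2k2+2k3+k4)
t=0.010: state=(3.545, 1.133)
t=0.020: state=(3.580, 1.137)
t=0.030: state=(3.616, 1.141)
continuing one RK4 step at a time; state shown every 10 steps (Δt=0.1):
t=0.100: state=(3.874, 1.171)
t=0.200: state=(4.266, 1.230)
t=0.300: state=(4.685, 1.310)
t=0.400: state=(5.125, 1.417)
t=0.500: state=(5.577, 1.556)
t=0.600: state=(6.028, 1.736)
t=0.700: state=(6.460, 1.967)
t=0.800: state=(6.848, 2.261)
t=0.900: state=(7.158, 2.631)
t=1.000: state=(7.354, 3.088)
t=1.100: state=(7.396, 3.641)
t=1.200: state=(7.252, 4.285)
t=1.300: state=(6.911, 5.001)
t=1.400: state=(6.384, 5.749)
t=1.500: state=(5.716, 6.471)
t=1.600: state=(4.973, 7.107)
t=1.700: state=(4.225, 7.603)
t=1.800: state=(3.527, 7.930)
t=1.900: state=(2.914, 8.084)
t=2.000: state=(2.401, 8.082)
t=2.100: state=(1.984, 7.950)
t=2.200: state=(1.652, 7.719)
t=2.210: state=(1.623, 7.692)
compare at T: x=1.623, y=7.692

largest component: y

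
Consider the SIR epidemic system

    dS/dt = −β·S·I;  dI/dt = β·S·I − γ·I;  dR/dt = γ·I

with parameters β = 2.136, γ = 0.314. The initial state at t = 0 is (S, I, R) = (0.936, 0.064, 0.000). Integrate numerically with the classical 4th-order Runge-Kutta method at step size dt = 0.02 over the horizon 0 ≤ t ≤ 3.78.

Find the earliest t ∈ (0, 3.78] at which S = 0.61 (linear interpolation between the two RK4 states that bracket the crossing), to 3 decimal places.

t=0.000: state=(0.936, 0.064, 0.000)
step 1 (dt=0.02): k1=(-0.128, 0.108, 0.020), k2=(-0.130, 0.109, 0.020), k3=(-0.130, 0.110, 0.020), k4=(-0.132, 0.111, 0.021); state += dt/6·(k1+2k2+2k3+k4)
t=0.020: state=(0.933, 0.066, 0.000)
t=0.040: state=(0.931, 0.068, 0.001)
t=0.060: state=(0.928, 0.071, 0.001)
continuing one RK4 step at a time; state shown every 10 steps (Δt=0.2):
t=0.200: state=(0.906, 0.089, 0.005)
t=0.400: state=(0.866, 0.122, 0.011)
t=0.600: state=(0.815, 0.164, 0.020)
t=0.800: state=(0.752, 0.216, 0.032)
t=1.000: state=(0.677, 0.275, 0.048)
t=1.160: state=(0.611, 0.326, 0.063)
next step: t=1.180: state=(0.602, 0.333, 0.065) — S has crossed 0.61
linear interpolation between t=1.160 (0.61093) and t=1.180 (0.60239) → t≈1.162

t = 1.162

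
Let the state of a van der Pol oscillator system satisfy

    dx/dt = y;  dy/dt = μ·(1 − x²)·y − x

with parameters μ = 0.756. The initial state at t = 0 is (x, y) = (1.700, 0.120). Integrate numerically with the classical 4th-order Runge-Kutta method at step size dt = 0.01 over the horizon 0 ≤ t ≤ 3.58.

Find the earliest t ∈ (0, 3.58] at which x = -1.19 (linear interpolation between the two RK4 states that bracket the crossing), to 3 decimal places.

t=0.000: state=(1.700, 0.120)
step 1 (dt=0.01): k1=(0.120, -1.871), k2=(0.111, -1.859), k3=(0.111, -1.859), k4=(0.101, -1.846); state += dt/6·(k1+2k2+2k3+k4)
t=0.010: state=(1.701, 0.101)
t=0.020: state=(1.702, 0.083)
t=0.030: state=(1.703, 0.065)
continuing one RK4 step at a time; state shown every 20 steps (Δt=0.2):
t=0.200: state=(1.690, -0.206)
t=0.400: state=(1.623, -0.450)
t=0.600: state=(1.513, -0.643)
t=0.800: state=(1.368, -0.813)
t=1.000: state=(1.188, -0.983)
t=1.200: state=(0.973, -1.172)
t=1.400: state=(0.717, -1.396)
t=1.600: state=(0.412, -1.665)
t=1.800: state=(0.049, -1.969)
t=2.000: state=(-0.374, -2.244)
t=2.200: state=(-0.837, -2.338)
t=2.350: state=(-1.179, -2.180)
next step: t=2.360: state=(-1.200, -2.162) — x has crossed -1.19
linear interpolation between t=2.350 (-1.17868) and t=2.360 (-1.20039) → t≈2.355

t = 2.355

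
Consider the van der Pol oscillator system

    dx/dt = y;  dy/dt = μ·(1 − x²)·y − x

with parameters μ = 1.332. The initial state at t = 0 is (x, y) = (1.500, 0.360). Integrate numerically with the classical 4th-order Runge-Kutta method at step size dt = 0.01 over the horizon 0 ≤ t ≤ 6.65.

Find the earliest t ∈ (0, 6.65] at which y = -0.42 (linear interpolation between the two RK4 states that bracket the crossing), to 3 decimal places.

t = 0.571

t=0.000: state=(1.500, 0.360)
step 1 (dt=0.01): k1=(0.360, -2.099), k2=(0.350, -2.086), k3=(0.350, -2.086), k4=(0.339, -2.073); state += dt/6·(k1+2k2+2k3+k4)
t=0.010: state=(1.503, 0.339)
t=0.020: state=(1.507, 0.319)
t=0.030: state=(1.510, 0.298)
continuing one RK4 step at a time; state shown every 25 steps (Δt=0.25):
t=0.250: state=(1.532, -0.076)
t=0.500: state=(1.475, -0.358)
t=0.570: state=(1.448, -0.419)
next step: t=0.580: state=(1.443, -0.428) — y has crossed -0.42
linear interpolation between t=0.570 (-0.41923) and t=0.580 (-0.42754) → t≈0.571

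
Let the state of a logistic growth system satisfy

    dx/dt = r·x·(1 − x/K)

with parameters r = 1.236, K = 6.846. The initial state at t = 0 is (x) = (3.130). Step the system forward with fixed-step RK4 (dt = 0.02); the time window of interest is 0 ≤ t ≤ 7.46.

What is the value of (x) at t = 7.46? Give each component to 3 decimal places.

(x) = (6.845)

t=0.000: state=(3.130)
step 1 (dt=0.02): k1=(2.100), k2=(2.102), k3=(2.102), k4=(2.104); state += dt/6·(k1+2k2+2k3+k4)
t=0.020: state=(3.172)
t=0.040: state=(3.214)
t=0.060: state=(3.256)
continuing one RK4 step at a time; state shown every 25 steps (Δt=0.5):
t=0.500: state=(4.175)
t=1.000: state=(5.090)
t=1.500: state=(5.773)
t=2.000: state=(6.222)
t=2.500: state=(6.495)
t=3.000: state=(6.652)
t=3.500: state=(6.740)
t=4.000: state=(6.789)
t=4.500: state=(6.815)
t=5.000: state=(6.829)
t=5.500: state=(6.837)
t=6.000: state=(6.841)
t=6.500: state=(6.843)
t=7.000: state=(6.845)
t=7.460: state=(6.845)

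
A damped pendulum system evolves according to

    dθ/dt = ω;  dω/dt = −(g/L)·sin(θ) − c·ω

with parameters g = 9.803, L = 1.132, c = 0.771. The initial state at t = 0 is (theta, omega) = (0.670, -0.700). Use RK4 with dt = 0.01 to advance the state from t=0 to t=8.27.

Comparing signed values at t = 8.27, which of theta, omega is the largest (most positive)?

largest component: omega

t=0.000: state=(0.670, -0.700)
step 1 (dt=0.01): k1=(-0.700, -4.838), k2=(-0.724, -4.796), k3=(-0.724, -4.795), k4=(-0.748, -4.752); state += dt/6·(k1+2k2+2k3+k4)
t=0.010: state=(0.663, -0.748)
t=0.020: state=(0.655, -0.795)
t=0.030: state=(0.647, -0.841)
continuing one RK4 step at a time; state shown every 50 steps (Δt=0.5):
t=0.500: state=(-0.046, -1.603)
t=1.000: state=(-0.464, 0.108)
t=1.500: state=(-0.070, 1.117)
t=2.000: state=(0.300, 0.158)
t=2.500: state=(0.108, -0.729)
t=3.000: state=(-0.183, -0.251)
t=3.500: state=(-0.108, 0.448)
t=4.000: state=(0.104, 0.256)
t=4.500: state=(0.093, -0.256)
t=5.000: state=(-0.053, -0.222)
t=5.500: state=(-0.073, 0.133)
t=6.000: state=(0.023, 0.176)
t=6.500: state=(0.054, -0.058)
t=7.000: state=(-0.005, -0.130)
t=7.500: state=(-0.038, 0.015)
t=8.000: state=(-0.003, 0.091)
t=8.270: state=(0.018, 0.057)
compare at T: theta=0.018, omega=0.057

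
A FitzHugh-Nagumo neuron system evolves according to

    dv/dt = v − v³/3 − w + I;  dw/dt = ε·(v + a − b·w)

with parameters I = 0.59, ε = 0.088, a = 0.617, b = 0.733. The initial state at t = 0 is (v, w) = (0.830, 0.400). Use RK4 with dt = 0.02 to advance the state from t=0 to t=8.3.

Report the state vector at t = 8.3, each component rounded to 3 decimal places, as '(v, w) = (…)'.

t=0.000: state=(0.830, 0.400)
step 1 (dt=0.02): k1=(0.829, 0.102), k2=(0.831, 0.102), k3=(0.831, 0.102), k4=(0.832, 0.103); state += dt/6·(k1+2k2+2k3+k4)
t=0.020: state=(0.847, 0.402)
t=0.040: state=(0.863, 0.404)
t=0.060: state=(0.880, 0.406)
continuing one RK4 step at a time; state shown every 25 steps (Δt=0.5):
t=0.500: state=(1.236, 0.459)
t=1.000: state=(1.524, 0.532)
t=1.500: state=(1.651, 0.611)
t=2.000: state=(1.679, 0.690)
t=2.500: state=(1.665, 0.768)
t=3.000: state=(1.634, 0.841)
t=3.500: state=(1.596, 0.911)
t=4.000: state=(1.554, 0.977)
t=4.500: state=(1.511, 1.039)
t=5.000: state=(1.466, 1.098)
t=5.500: state=(1.419, 1.152)
t=6.000: state=(1.370, 1.202)
t=6.500: state=(1.319, 1.249)
t=7.000: state=(1.265, 1.292)
t=7.500: state=(1.207, 1.331)
t=8.000: state=(1.144, 1.367)
t=8.300: state=(1.103, 1.386)

(v, w) = (1.103, 1.386)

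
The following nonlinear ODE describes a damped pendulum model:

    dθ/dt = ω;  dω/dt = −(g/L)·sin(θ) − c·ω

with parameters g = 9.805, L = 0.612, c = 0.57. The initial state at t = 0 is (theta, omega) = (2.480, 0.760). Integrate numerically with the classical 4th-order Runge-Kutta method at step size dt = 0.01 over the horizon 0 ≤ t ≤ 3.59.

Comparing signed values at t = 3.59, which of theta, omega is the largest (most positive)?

largest component: omega

t=0.000: state=(2.480, 0.760)
step 1 (dt=0.01): k1=(0.760, -10.276), k2=(0.709, -10.199), k3=(0.709, -10.202), k4=(0.658, -10.128); state += dt/6·(k1+2k2+2k3+k4)
t=0.010: state=(2.487, 0.658)
t=0.020: state=(2.493, 0.557)
t=0.030: state=(2.498, 0.458)
continuing one RK4 step at a time; state shown every 20 steps (Δt=0.2):
t=0.200: state=(2.438, -1.157)
t=0.400: state=(1.996, -3.369)
t=0.600: state=(1.061, -5.924)
t=0.800: state=(-0.234, -6.408)
t=1.000: state=(-1.270, -3.621)
t=1.200: state=(-1.650, -0.225)
t=1.400: state=(-1.384, 2.818)
t=1.600: state=(-0.574, 5.006)
t=1.800: state=(0.440, 4.613)
t=2.000: state=(1.114, 1.926)
t=2.200: state=(1.191, -1.107)
t=2.400: state=(0.713, -3.490)
t=2.600: state=(-0.081, -4.035)
t=2.800: state=(-0.744, -2.311)
t=3.000: state=(-0.948, 0.290)
t=3.200: state=(-0.655, 2.497)
t=3.400: state=(-0.046, 3.271)
t=3.590: state=(0.501, 2.233)
compare at T: theta=0.501, omega=2.233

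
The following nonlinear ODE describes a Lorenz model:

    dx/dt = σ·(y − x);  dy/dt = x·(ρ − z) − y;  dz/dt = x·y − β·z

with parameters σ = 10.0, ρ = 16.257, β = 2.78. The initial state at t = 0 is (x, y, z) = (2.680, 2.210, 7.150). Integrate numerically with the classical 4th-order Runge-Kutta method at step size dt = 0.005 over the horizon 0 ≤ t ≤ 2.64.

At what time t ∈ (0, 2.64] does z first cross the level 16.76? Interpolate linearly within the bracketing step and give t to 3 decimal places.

t = 0.366

t=0.000: state=(2.680, 2.210, 7.150)
step 1 (dt=0.005): k1=(-4.700, 22.197, -13.954), k2=(-4.028, 22.127, -13.735), k3=(-4.046, 22.141, -13.733), k4=(-3.391, 22.084, -13.514); state += dt/6·(k1+2k2+2k3+k4)
t=0.005: state=(2.660, 2.321, 7.081)
t=0.010: state=(2.646, 2.431, 7.015)
t=0.015: state=(2.638, 2.541, 6.951)
continuing one RK4 step at a time; state shown every 20 steps (Δt=0.1):
t=0.100: state=(3.225, 4.583, 6.262)
t=0.200: state=(5.273, 8.000, 7.080)
t=0.300: state=(8.486, 11.879, 11.548)
t=0.365: state=(10.362, 12.397, 16.663)
next step: t=0.370: state=(10.459, 12.303, 17.072) — z has crossed 16.76
linear interpolation between t=0.365 (16.66328) and t=0.370 (17.07180) → t≈0.366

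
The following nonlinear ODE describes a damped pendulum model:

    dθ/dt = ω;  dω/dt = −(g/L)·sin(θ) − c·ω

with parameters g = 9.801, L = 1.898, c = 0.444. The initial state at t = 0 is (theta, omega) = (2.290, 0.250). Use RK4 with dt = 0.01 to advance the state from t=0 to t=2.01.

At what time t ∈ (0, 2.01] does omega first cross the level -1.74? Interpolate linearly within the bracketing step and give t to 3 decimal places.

t=0.000: state=(2.290, 0.250)
step 1 (dt=0.01): k1=(0.250, -3.996), k2=(0.230, -3.983), k3=(0.230, -3.983), k4=(0.210, -3.970); state += dt/6·(k1+2k2+2k3+k4)
t=0.010: state=(2.292, 0.210)
t=0.020: state=(2.294, 0.171)
t=0.030: state=(2.296, 0.131)
continuing one RK4 step at a time; state shown every 10 steps (Δt=0.1):
t=0.100: state=(2.295, -0.139)
t=0.200: state=(2.263, -0.515)
t=0.300: state=(2.192, -0.892)
t=0.400: state=(2.084, -1.278)
t=0.500: state=(1.936, -1.679)
t=0.510: state=(1.919, -1.720)
next step: t=0.520: state=(1.902, -1.761) — omega has crossed -1.74
linear interpolation between t=0.510 (-1.71984) and t=0.520 (-1.76080) → t≈0.515

t = 0.515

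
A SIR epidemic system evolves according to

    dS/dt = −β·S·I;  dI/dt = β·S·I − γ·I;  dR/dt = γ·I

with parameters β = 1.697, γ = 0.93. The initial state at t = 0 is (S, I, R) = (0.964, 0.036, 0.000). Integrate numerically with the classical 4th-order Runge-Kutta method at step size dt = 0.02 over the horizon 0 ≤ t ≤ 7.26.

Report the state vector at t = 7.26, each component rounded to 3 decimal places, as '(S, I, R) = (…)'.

t=0.000: state=(0.964, 0.036, 0.000)
step 1 (dt=0.02): k1=(-0.059, 0.025, 0.033), k2=(-0.059, 0.026, 0.034), k3=(-0.059, 0.026, 0.034), k4=(-0.060, 0.026, 0.034); state += dt/6·(k1+2k2+2k3+k4)
t=0.020: state=(0.963, 0.037, 0.001)
t=0.040: state=(0.962, 0.037, 0.001)
t=0.060: state=(0.960, 0.038, 0.002)
continuing one RK4 step at a time; state shown every 25 steps (Δt=0.5):
t=0.500: state=(0.929, 0.051, 0.020)
t=1.000: state=(0.884, 0.069, 0.048)
t=1.500: state=(0.827, 0.089, 0.084)
t=2.000: state=(0.760, 0.110, 0.130)
t=2.500: state=(0.687, 0.127, 0.186)
t=3.000: state=(0.613, 0.139, 0.248)
t=3.500: state=(0.544, 0.142, 0.314)
t=4.000: state=(0.483, 0.138, 0.379)
t=4.500: state=(0.431, 0.128, 0.441)
t=5.000: state=(0.389, 0.114, 0.497)
t=5.500: state=(0.356, 0.098, 0.547)
t=6.000: state=(0.329, 0.082, 0.588)
t=6.500: state=(0.309, 0.068, 0.623)
t=7.000: state=(0.294, 0.055, 0.652)
t=7.260: state=(0.287, 0.049, 0.664)

(S, I, R) = (0.287, 0.049, 0.664)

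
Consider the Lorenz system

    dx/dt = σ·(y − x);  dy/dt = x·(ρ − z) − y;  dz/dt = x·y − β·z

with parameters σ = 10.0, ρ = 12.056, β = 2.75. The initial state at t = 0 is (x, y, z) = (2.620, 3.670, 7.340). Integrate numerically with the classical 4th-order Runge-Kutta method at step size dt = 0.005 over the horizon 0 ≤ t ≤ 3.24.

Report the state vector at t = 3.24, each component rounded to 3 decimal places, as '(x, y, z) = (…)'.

(x, y, z) = (6.051, 5.939, 11.719)

t=0.000: state=(2.620, 3.670, 7.340)
step 1 (dt=0.005): k1=(10.500, 8.686, -10.570), k2=(10.455, 8.858, -10.343), k3=(10.460, 8.855, -10.344), k4=(10.420, 9.027, -10.117); state += dt/6·(k1+2k2+2k3+k4)
t=0.005: state=(2.672, 3.714, 7.288)
t=0.010: state=(2.724, 3.760, 7.239)
t=0.015: state=(2.776, 3.808, 7.192)
continuing one RK4 step at a time; state shown every 40 steps (Δt=0.2):
t=0.200: state=(5.017, 6.500, 7.317)
t=0.400: state=(7.585, 8.074, 12.199)
t=0.600: state=(5.989, 4.452, 13.838)
t=0.800: state=(3.836, 3.408, 10.562)
t=1.000: state=(4.110, 4.724, 8.446)
t=1.200: state=(5.892, 6.877, 9.499)
t=1.400: state=(6.856, 6.588, 12.685)
t=1.600: state=(5.328, 4.458, 12.380)
t=1.800: state=(4.372, 4.334, 10.174)
t=2.000: state=(5.015, 5.612, 9.410)
t=2.200: state=(6.210, 6.616, 10.958)
t=2.400: state=(6.108, 5.638, 12.353)
t=2.600: state=(5.059, 4.667, 11.383)
t=2.800: state=(4.860, 5.043, 10.136)
t=3.000: state=(5.560, 5.979, 10.309)
t=3.200: state=(6.073, 6.077, 11.540)
t=3.240: state=(6.051, 5.939, 11.719)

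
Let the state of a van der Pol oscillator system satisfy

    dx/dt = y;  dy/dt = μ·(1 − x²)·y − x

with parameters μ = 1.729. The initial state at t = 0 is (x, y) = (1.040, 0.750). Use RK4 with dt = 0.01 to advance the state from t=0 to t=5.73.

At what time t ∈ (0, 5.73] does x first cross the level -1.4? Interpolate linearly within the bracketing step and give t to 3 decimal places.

t=0.000: state=(1.040, 0.750)
step 1 (dt=0.01): k1=(0.750, -1.146), k2=(0.744, -1.159), k3=(0.744, -1.159), k4=(0.738, -1.171); state += dt/6·(k1+2k2+2k3+k4)
t=0.010: state=(1.047, 0.738)
t=0.020: state=(1.055, 0.727)
t=0.030: state=(1.062, 0.714)
continuing one RK4 step at a time; state shown every 20 steps (Δt=0.2):
t=0.200: state=(1.164, 0.482)
t=0.400: state=(1.231, 0.191)
t=0.600: state=(1.243, -0.068)
t=0.800: state=(1.207, -0.283)
t=1.000: state=(1.132, -0.469)
t=1.200: state=(1.020, -0.654)
t=1.400: state=(0.868, -0.872)
t=1.600: state=(0.666, -1.169)
t=1.800: state=(0.391, -1.616)
t=2.000: state=(0.004, -2.292)
t=2.200: state=(-0.536, -3.086)
t=2.400: state=(-1.184, -3.167)
t=2.470: state=(-1.395, -2.834)
next step: t=2.480: state=(-1.423, -2.772) — x has crossed -1.4
linear interpolation between t=2.470 (-1.39509) and t=2.480 (-1.42311) → t≈2.472

t = 2.472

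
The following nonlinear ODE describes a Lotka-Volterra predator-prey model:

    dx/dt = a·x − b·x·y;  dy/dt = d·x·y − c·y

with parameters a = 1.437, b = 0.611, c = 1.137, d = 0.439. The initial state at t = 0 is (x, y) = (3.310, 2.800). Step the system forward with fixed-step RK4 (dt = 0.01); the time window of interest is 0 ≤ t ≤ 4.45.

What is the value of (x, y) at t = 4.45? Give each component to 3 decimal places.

t=0.000: state=(3.310, 2.800)
step 1 (dt=0.01): k1=(-0.906, 0.885), k2=(-0.914, 0.881), k3=(-0.914, 0.881), k4=(-0.922, 0.877); state += dt/6·(k1+2k2+2k3+k4)
t=0.010: state=(3.301, 2.809)
t=0.020: state=(3.292, 2.818)
t=0.030: state=(3.282, 2.826)
continuing one RK4 step at a time; state shown every 20 steps (Δt=0.2):
t=0.200: state=(3.102, 2.957)
t=0.400: state=(2.861, 3.061)
t=0.600: state=(2.616, 3.101)
t=0.800: state=(2.389, 3.076)
t=1.000: state=(2.196, 2.996)
t=1.200: state=(2.045, 2.874)
t=1.400: state=(1.935, 2.726)
t=1.600: state=(1.867, 2.565)
t=1.800: state=(1.837, 2.404)
t=2.000: state=(1.843, 2.250)
t=2.200: state=(1.882, 2.110)
t=2.400: state=(1.954, 1.989)
t=2.600: state=(2.055, 1.889)
t=2.800: state=(2.186, 1.812)
t=3.000: state=(2.343, 1.761)
t=3.200: state=(2.523, 1.736)
t=3.400: state=(2.720, 1.741)
t=3.600: state=(2.925, 1.777)
t=3.800: state=(3.126, 1.846)
t=4.000: state=(3.305, 1.951)
t=4.200: state=(3.443, 2.091)
t=4.400: state=(3.519, 2.262)
t=4.450: state=(3.526, 2.309)

(x, y) = (3.526, 2.309)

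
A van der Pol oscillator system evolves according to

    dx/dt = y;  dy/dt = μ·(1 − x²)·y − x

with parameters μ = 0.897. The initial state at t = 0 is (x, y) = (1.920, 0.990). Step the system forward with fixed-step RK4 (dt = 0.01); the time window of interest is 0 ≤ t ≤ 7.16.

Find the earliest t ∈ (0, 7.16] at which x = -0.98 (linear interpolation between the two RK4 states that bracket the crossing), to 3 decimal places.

t = 2.875

t=0.000: state=(1.920, 0.990)
step 1 (dt=0.01): k1=(0.990, -4.306), k2=(0.968, -4.275), k3=(0.969, -4.275), k4=(0.947, -4.244); state += dt/6·(k1+2k2+2k3+k4)
t=0.010: state=(1.930, 0.947)
t=0.020: state=(1.939, 0.905)
t=0.030: state=(1.948, 0.864)
continuing one RK4 step at a time; state shown every 25 steps (Δt=0.25):
t=0.250: state=(2.052, 0.142)
t=0.500: state=(2.026, -0.297)
t=0.750: state=(1.921, -0.519)
t=1.000: state=(1.773, -0.661)
t=1.250: state=(1.592, -0.785)
t=1.500: state=(1.379, -0.926)
t=1.750: state=(1.125, -1.109)
t=2.000: state=(0.818, -1.367)
t=2.250: state=(0.433, -1.731)
t=2.500: state=(-0.057, -2.195)
t=2.750: state=(-0.658, -2.562)
t=2.870: state=(-0.967, -2.557)
next step: t=2.880: state=(-0.992, -2.548) — x has crossed -0.98
linear interpolation between t=2.870 (-0.96674) and t=2.880 (-0.99227) → t≈2.875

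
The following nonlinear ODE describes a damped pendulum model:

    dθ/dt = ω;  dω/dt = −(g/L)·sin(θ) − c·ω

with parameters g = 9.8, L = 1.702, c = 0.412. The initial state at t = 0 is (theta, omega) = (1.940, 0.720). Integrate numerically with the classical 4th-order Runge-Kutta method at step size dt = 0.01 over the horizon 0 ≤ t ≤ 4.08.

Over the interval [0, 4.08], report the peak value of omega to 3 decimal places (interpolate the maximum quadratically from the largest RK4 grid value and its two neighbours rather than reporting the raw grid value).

t=0.000: state=(1.940, 0.720)
step 1 (dt=0.01): k1=(0.720, -5.667), k2=(0.692, -5.647), k3=(0.692, -5.648), k4=(0.664, -5.629); state += dt/6·(k1+2k2+2k3+k4)
t=0.010: state=(1.947, 0.664)
t=0.020: state=(1.953, 0.607)
t=0.030: state=(1.959, 0.552)
continuing one RK4 step at a time; state shown every 20 steps (Δt=0.2):
t=0.200: state=(1.975, -0.353)
t=0.400: state=(1.803, -1.368)
t=0.600: state=(1.429, -2.357)
t=0.800: state=(0.871, -3.171)
t=1.000: state=(0.195, -3.471)
t=1.200: state=(-0.468, -3.037)
t=1.400: state=(-0.983, -2.055)
t=1.600: state=(-1.278, -0.887)
t=1.800: state=(-1.339, 0.256)
t=2.000: state=(-1.182, 1.293)
t=2.200: state=(-0.835, 2.128)
t=2.400: state=(-0.357, 2.578)
t=2.600: state=(0.159, 2.476)
t=2.800: state=(0.599, 1.861)
t=3.000: state=(0.884, 0.956)
t=3.200: state=(0.977, -0.017)
t=3.400: state=(0.882, -0.910)
t=3.600: state=(0.627, -1.601)
t=3.800: state=(0.265, -1.952)
t=4.000: state=(-0.125, -1.870)
t=4.080: state=(-0.269, -1.720)
largest grid value and its neighbours: omega(2.450)=2.60730, omega(2.460)=2.60877, omega(2.470)=2.60876
parabola through these three points peaks at t≈2.465 with omega≈2.60895

max omega = 2.609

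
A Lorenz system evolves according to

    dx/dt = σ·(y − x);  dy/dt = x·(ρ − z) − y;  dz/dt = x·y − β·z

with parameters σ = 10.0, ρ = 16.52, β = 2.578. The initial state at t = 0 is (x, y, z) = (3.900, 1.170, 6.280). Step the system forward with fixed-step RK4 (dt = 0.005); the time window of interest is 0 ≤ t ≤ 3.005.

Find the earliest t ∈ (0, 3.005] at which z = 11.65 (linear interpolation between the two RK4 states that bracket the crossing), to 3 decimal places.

t = 0.296

t=0.000: state=(3.900, 1.170, 6.280)
step 1 (dt=0.005): k1=(-27.300, 38.766, -11.627), k2=(-25.648, 38.082, -11.260), k3=(-25.707, 38.122, -11.264), k4=(-24.109, 37.472, -10.913); state += dt/6·(k1+2k2+2k3+k4)
t=0.005: state=(3.772, 1.361, 6.224)
t=0.010: state=(3.659, 1.545, 6.171)
t=0.015: state=(3.560, 1.724, 6.121)
continuing one RK4 step at a time; state shown every 20 steps (Δt=0.1):
t=0.100: state=(3.404, 4.440, 5.703)
t=0.200: state=(5.394, 8.240, 6.855)
t=0.295: state=(8.608, 12.203, 11.596)
next step: t=0.300: state=(8.787, 12.347, 11.978) — z has crossed 11.65
linear interpolation between t=0.295 (11.59609) and t=0.300 (11.97803) → t≈0.296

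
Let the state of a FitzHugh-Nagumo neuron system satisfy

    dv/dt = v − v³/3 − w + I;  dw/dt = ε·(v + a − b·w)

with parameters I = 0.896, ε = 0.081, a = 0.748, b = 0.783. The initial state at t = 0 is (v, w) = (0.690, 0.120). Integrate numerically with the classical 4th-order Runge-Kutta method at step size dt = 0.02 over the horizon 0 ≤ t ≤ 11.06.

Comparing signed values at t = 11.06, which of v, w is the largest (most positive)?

t=0.000: state=(0.690, 0.120)
step 1 (dt=0.02): k1=(1.356, 0.109), k2=(1.362, 0.110), k3=(1.362, 0.110), k4=(1.368, 0.111); state += dt/6·(k1+2k2+2k3+k4)
t=0.020: state=(0.717, 0.122)
t=0.040: state=(0.745, 0.124)
t=0.060: state=(0.772, 0.127)
continuing one RK4 step at a time; state shown every 25 steps (Δt=0.5):
t=0.500: state=(1.374, 0.188)
t=1.000: state=(1.798, 0.276)
t=1.500: state=(1.921, 0.372)
t=2.000: state=(1.927, 0.467)
t=2.500: state=(1.904, 0.559)
t=3.000: state=(1.872, 0.646)
t=3.500: state=(1.839, 0.730)
t=4.000: state=(1.805, 0.810)
t=4.500: state=(1.770, 0.885)
t=5.000: state=(1.736, 0.958)
t=5.500: state=(1.701, 1.026)
t=6.000: state=(1.666, 1.091)
t=6.500: state=(1.631, 1.152)
t=7.000: state=(1.595, 1.210)
t=7.500: state=(1.559, 1.265)
t=8.000: state=(1.522, 1.317)
t=8.500: state=(1.484, 1.366)
t=9.000: state=(1.446, 1.411)
t=9.500: state=(1.407, 1.454)
t=10.000: state=(1.367, 1.494)
t=10.500: state=(1.325, 1.531)
t=11.000: state=(1.282, 1.565)
t=11.060: state=(1.276, 1.568)
compare at T: v=1.276, w=1.568

largest component: w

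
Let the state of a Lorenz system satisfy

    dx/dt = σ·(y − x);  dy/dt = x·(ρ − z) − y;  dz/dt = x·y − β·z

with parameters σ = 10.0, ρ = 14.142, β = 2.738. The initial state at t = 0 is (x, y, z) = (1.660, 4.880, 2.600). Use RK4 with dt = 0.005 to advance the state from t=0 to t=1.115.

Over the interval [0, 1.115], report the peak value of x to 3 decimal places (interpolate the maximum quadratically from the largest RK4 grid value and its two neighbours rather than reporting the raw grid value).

max x = 10.960

t=0.000: state=(1.660, 4.880, 2.600)
step 1 (dt=0.005): k1=(32.200, 14.280, 0.982), k2=(31.752, 15.169, 1.430), k3=(31.785, 15.152, 1.426), k4=(31.368, 16.025, 1.876); state += dt/6·(k1+2k2+2k3+k4)
t=0.005: state=(1.819, 4.956, 2.607)
t=0.010: state=(1.974, 5.040, 2.619)
t=0.015: state=(2.126, 5.133, 2.635)
continuing one RK4 step at a time; state shown every 10 steps (Δt=0.05):
t=0.050: state=(3.139, 5.991, 2.886)
t=0.100: state=(4.618, 7.747, 3.768)
t=0.150: state=(6.300, 9.897, 5.552)
t=0.200: state=(8.165, 11.924, 8.574)
t=0.250: state=(9.899, 12.866, 12.809)
t=0.300: state=(10.899, 11.721, 17.287)
t=0.350: state=(10.600, 8.587, 20.276)
t=0.400: state=(9.026, 4.988, 20.801)
t=0.450: state=(6.836, 2.373, 19.473)
t=0.500: state=(4.757, 1.027, 17.420)
t=0.550: state=(3.166, 0.542, 15.326)
t=0.600: state=(2.112, 0.481, 13.425)
t=0.650: state=(1.491, 0.590, 11.751)
t=0.700: state=(1.171, 0.760, 10.288)
t=0.750: state=(1.052, 0.964, 9.016)
t=0.800: state=(1.068, 1.209, 7.916)
t=0.850: state=(1.186, 1.517, 6.974)
t=0.900: state=(1.398, 1.918, 6.185)
t=0.950: state=(1.711, 2.451, 5.552)
t=1.000: state=(2.147, 3.160, 5.094)
t=1.050: state=(2.736, 4.095, 4.856)
t=1.100: state=(3.519, 5.305, 4.922)
t=1.115: state=(3.798, 5.725, 5.020)
largest grid value and its neighbours: x(0.310)=10.95390, x(0.315)=10.96006, x(0.320)=10.95184
parabola through these three points peaks at t≈0.315 with x≈10.96010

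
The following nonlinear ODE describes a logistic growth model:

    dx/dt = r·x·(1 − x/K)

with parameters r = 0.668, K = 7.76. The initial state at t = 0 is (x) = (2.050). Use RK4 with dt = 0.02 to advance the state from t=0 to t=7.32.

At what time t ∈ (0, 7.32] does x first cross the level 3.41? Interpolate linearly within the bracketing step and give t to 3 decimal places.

t = 1.169

t=0.000: state=(2.050)
step 1 (dt=0.02): k1=(1.008), k2=(1.011), k3=(1.011), k4=(1.014); state += dt/6·(k1+2k2+2k3+k4)
t=0.020: state=(2.070)
t=0.040: state=(2.091)
t=0.060: state=(2.111)
continuing one RK4 step at a time; state shown every 25 steps (Δt=0.5):
t=0.500: state=(2.591)
t=1.000: state=(3.196)
t=1.160: state=(3.398)
next step: t=1.180: state=(3.424) — x has crossed 3.41
linear interpolation between t=1.160 (3.39847) and t=1.180 (3.42401) → t≈1.169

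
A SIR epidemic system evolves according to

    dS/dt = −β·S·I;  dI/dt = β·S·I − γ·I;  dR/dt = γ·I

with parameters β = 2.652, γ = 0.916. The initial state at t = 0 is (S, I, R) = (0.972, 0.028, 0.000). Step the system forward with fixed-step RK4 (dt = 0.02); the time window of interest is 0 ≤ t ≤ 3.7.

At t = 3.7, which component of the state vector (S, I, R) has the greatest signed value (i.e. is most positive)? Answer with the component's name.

largest component: R

t=0.000: state=(0.972, 0.028, 0.000)
step 1 (dt=0.02): k1=(-0.072, 0.047, 0.026), k2=(-0.073, 0.047, 0.026), k3=(-0.073, 0.047, 0.026), k4=(-0.075, 0.048, 0.027); state += dt/6·(k1+2k2+2k3+k4)
t=0.020: state=(0.971, 0.029, 0.001)
t=0.040: state=(0.969, 0.030, 0.001)
t=0.060: state=(0.967, 0.031, 0.002)
continuing one RK4 step at a time; state shown every 10 steps (Δt=0.2):
t=0.200: state=(0.955, 0.039, 0.006)
t=0.400: state=(0.932, 0.053, 0.014)
t=0.600: state=(0.902, 0.072, 0.026)
t=0.800: state=(0.863, 0.096, 0.041)
t=1.000: state=(0.814, 0.125, 0.061)
t=1.200: state=(0.755, 0.158, 0.087)
t=1.400: state=(0.688, 0.193, 0.119)
t=1.600: state=(0.615, 0.227, 0.158)
t=1.800: state=(0.541, 0.257, 0.202)
t=2.000: state=(0.469, 0.279, 0.251)
t=2.200: state=(0.403, 0.293, 0.304)
t=2.400: state=(0.345, 0.297, 0.358)
t=2.600: state=(0.295, 0.293, 0.412)
t=2.800: state=(0.253, 0.282, 0.465)
t=3.000: state=(0.219, 0.266, 0.515)
t=3.200: state=(0.191, 0.247, 0.562)
t=3.400: state=(0.168, 0.226, 0.606)
t=3.600: state=(0.150, 0.205, 0.645)
t=3.700: state=(0.142, 0.194, 0.663)
compare at T: S=0.142, I=0.194, R=0.663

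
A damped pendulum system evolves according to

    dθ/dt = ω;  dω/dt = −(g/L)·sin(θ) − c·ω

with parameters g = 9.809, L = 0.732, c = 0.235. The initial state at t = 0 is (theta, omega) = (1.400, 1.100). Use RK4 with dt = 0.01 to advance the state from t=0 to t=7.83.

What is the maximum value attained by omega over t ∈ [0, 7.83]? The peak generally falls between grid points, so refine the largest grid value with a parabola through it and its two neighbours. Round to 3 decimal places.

t=0.000: state=(1.400, 1.100)
step 1 (dt=0.01): k1=(1.100, -13.464), k2=(1.033, -13.460), k3=(1.033, -13.460), k4=(0.965, -13.455); state += dt/6·(k1+2k2+2k3+k4)
t=0.010: state=(1.410, 0.965)
t=0.020: state=(1.419, 0.831)
t=0.030: state=(1.427, 0.697)
continuing one RK4 step at a time; state shown every 50 steps (Δt=0.5):
t=0.500: state=(0.392, -4.450)
t=1.000: state=(-1.255, -0.684)
t=1.500: state=(-0.168, 4.115)
t=2.000: state=(1.128, -0.036)
t=2.500: state=(-0.099, -3.670)
t=3.000: state=(-0.971, 0.872)
t=3.500: state=(0.355, 2.996)
t=4.000: state=(0.755, -1.656)
t=4.500: state=(-0.552, -2.099)
t=5.000: state=(-0.484, 2.216)
t=5.500: state=(0.656, 1.076)
t=6.000: state=(0.186, -2.404)
t=6.500: state=(-0.649, -0.062)
t=7.000: state=(0.093, 2.168)
t=7.500: state=(0.538, -0.803)
t=7.830: state=(0.010, -2.004)
largest grid value and its neighbours: omega(1.510)=4.12518, omega(1.520)=4.12970, omega(1.530)=4.12870
parabola through these three points peaks at t≈1.523 with omega≈4.12998

max omega = 4.130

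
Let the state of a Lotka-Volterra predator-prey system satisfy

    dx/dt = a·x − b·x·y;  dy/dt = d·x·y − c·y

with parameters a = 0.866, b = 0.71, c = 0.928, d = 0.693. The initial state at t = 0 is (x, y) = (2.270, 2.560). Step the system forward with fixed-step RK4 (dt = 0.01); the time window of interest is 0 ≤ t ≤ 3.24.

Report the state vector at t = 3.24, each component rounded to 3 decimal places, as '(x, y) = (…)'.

t=0.000: state=(2.270, 2.560)
step 1 (dt=0.01): k1=(-2.160, 1.651), k2=(-2.163, 1.638), k3=(-2.163, 1.638), k4=(-2.166, 1.623); state += dt/6·(k1+2k2+2k3+k4)
t=0.010: state=(2.248, 2.576)
t=0.020: state=(2.227, 2.592)
t=0.030: state=(2.205, 2.608)
continuing one RK4 step at a time; state shown every 20 steps (Δt=0.2):
t=0.200: state=(1.838, 2.826)
t=0.400: state=(1.448, 2.946)
t=0.600: state=(1.134, 2.924)
t=0.800: state=(0.897, 2.793)
t=1.000: state=(0.727, 2.595)
t=1.200: state=(0.608, 2.363)
t=1.400: state=(0.526, 2.122)
t=1.600: state=(0.471, 1.888)
t=1.800: state=(0.435, 1.670)
t=2.000: state=(0.414, 1.471)
t=2.200: state=(0.404, 1.293)
t=2.400: state=(0.405, 1.136)
t=2.600: state=(0.414, 0.998)
t=2.800: state=(0.431, 0.879)
t=3.000: state=(0.455, 0.776)
t=3.200: state=(0.488, 0.688)
t=3.240: state=(0.496, 0.672)

(x, y) = (0.496, 0.672)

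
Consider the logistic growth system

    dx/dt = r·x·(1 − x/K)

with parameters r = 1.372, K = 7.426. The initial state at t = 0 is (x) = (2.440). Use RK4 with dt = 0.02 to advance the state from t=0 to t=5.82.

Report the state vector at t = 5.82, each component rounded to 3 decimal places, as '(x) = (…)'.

t=0.000: state=(2.440)
step 1 (dt=0.02): k1=(2.248), k2=(2.258), k3=(2.258), k4=(2.269); state += dt/6·(k1+2k2+2k3+k4)
t=0.020: state=(2.485)
t=0.040: state=(2.531)
t=0.060: state=(2.577)
continuing one RK4 step at a time; state shown every 10 steps (Δt=0.2):
t=0.200: state=(2.909)
t=0.400: state=(3.406)
t=0.600: state=(3.914)
t=0.800: state=(4.415)
t=1.000: state=(4.891)
t=1.200: state=(5.328)
t=1.400: state=(5.715)
t=1.600: state=(6.050)
t=1.800: state=(6.331)
t=2.000: state=(6.563)
t=2.200: state=(6.752)
t=2.400: state=(6.902)
t=2.600: state=(7.021)
t=2.800: state=(7.114)
t=3.000: state=(7.186)
t=3.200: state=(7.243)
t=3.400: state=(7.286)
t=3.600: state=(7.319)
t=3.800: state=(7.344)
t=4.000: state=(7.364)
t=4.200: state=(7.379)
t=4.400: state=(7.390)
t=4.600: state=(7.399)
t=4.800: state=(7.405)
t=5.000: state=(7.410)
t=5.200: state=(7.414)
t=5.400: state=(7.417)
t=5.600: state=(7.419)
t=5.800: state=(7.421)
t=5.820: state=(7.421)

(x) = (7.421)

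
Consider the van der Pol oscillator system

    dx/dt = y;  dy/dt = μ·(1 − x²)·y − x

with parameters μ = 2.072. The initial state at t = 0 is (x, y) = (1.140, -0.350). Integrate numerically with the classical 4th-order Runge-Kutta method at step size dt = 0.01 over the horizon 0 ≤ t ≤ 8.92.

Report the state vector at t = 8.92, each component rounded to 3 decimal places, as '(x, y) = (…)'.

(x, y) = (-0.655, -3.753)

t=0.000: state=(1.140, -0.350)
step 1 (dt=0.01): k1=(-0.350, -0.923), k2=(-0.355, -0.921), k3=(-0.355, -0.921), k4=(-0.359, -0.919); state += dt/6·(k1+2k2+2k3+k4)
t=0.010: state=(1.136, -0.359)
t=0.020: state=(1.133, -0.368)
t=0.030: state=(1.129, -0.378)
continuing one RK4 step at a time; state shown every 50 steps (Δt=0.5):
t=0.500: state=(0.846, -0.861)
t=1.000: state=(0.159, -2.147)
t=1.500: state=(-1.430, -3.129)
t=2.000: state=(-1.991, 0.061)
t=2.500: state=(-1.866, 0.331)
t=3.000: state=(-1.683, 0.402)
t=3.500: state=(-1.459, 0.505)
t=4.000: state=(-1.160, 0.718)
t=4.500: state=(-0.680, 1.324)
t=5.000: state=(0.425, 3.451)
t=5.500: state=(1.925, 1.040)
t=6.000: state=(1.977, -0.261)
t=6.500: state=(1.818, -0.355)
t=7.000: state=(1.624, -0.426)
t=7.500: state=(1.383, -0.550)
t=8.000: state=(1.050, -0.826)
t=8.500: state=(0.464, -1.706)
t=8.920: state=(-0.655, -3.753)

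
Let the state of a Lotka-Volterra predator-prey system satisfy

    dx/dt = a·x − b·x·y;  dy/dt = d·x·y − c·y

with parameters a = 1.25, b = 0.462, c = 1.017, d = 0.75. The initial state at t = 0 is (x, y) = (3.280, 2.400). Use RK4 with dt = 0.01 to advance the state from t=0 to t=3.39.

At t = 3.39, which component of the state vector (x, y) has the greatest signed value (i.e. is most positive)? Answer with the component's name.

t=0.000: state=(3.280, 2.400)
step 1 (dt=0.01): k1=(0.463, 3.463), k2=(0.437, 3.492), k3=(0.437, 3.492), k4=(0.411, 3.522); state += dt/6·(k1+2k2+2k3+k4)
t=0.010: state=(3.284, 2.435)
t=0.020: state=(3.288, 2.470)
t=0.030: state=(3.292, 2.507)
continuing one RK4 step at a time; state shown every 20 steps (Δt=0.2):
t=0.200: state=(3.256, 3.207)
t=0.400: state=(2.973, 4.189)
t=0.600: state=(2.477, 5.153)
t=0.800: state=(1.908, 5.841)
t=1.000: state=(1.406, 6.102)
t=1.200: state=(1.031, 5.968)
t=1.400: state=(0.776, 5.569)
t=1.600: state=(0.610, 5.037)
t=1.800: state=(0.505, 4.466)
t=2.000: state=(0.440, 3.910)
t=2.200: state=(0.404, 3.398)
t=2.400: state=(0.387, 2.941)
t=2.600: state=(0.386, 2.542)
t=2.800: state=(0.398, 2.200)
t=3.000: state=(0.423, 1.908)
t=3.200: state=(0.460, 1.664)
t=3.390: state=(0.509, 1.469)
compare at T: x=0.509, y=1.469

largest component: y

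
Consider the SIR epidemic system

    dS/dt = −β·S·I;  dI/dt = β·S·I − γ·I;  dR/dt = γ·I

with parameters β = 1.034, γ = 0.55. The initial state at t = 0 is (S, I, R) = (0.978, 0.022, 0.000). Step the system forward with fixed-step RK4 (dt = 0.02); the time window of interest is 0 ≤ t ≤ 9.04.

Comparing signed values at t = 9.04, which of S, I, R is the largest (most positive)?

t=0.000: state=(0.978, 0.022, 0.000)
step 1 (dt=0.02): k1=(-0.022, 0.010, 0.012), k2=(-0.022, 0.010, 0.012), k3=(-0.022, 0.010, 0.012), k4=(-0.022, 0.010, 0.012); state += dt/6·(k1+2k2+2k3+k4)
t=0.020: state=(0.978, 0.022, 0.000)
t=0.040: state=(0.977, 0.022, 0.000)
t=0.060: state=(0.977, 0.023, 0.001)
continuing one RK4 step at a time; state shown every 25 steps (Δt=0.5):
t=0.500: state=(0.966, 0.028, 0.007)
t=1.000: state=(0.950, 0.034, 0.015)
t=1.500: state=(0.932, 0.043, 0.026)
t=2.000: state=(0.909, 0.052, 0.039)
t=2.500: state=(0.883, 0.063, 0.055)
t=3.000: state=(0.852, 0.075, 0.073)
t=3.500: state=(0.817, 0.087, 0.096)
t=4.000: state=(0.778, 0.100, 0.122)
t=4.500: state=(0.737, 0.113, 0.151)
t=5.000: state=(0.693, 0.124, 0.183)
t=5.500: state=(0.648, 0.133, 0.219)
t=6.000: state=(0.604, 0.140, 0.256)
t=6.500: state=(0.561, 0.143, 0.295)
t=7.000: state=(0.521, 0.144, 0.335)
t=7.500: state=(0.484, 0.142, 0.374)
t=8.000: state=(0.450, 0.137, 0.413)
t=8.500: state=(0.420, 0.130, 0.449)
t=9.000: state=(0.394, 0.122, 0.484)
t=9.040: state=(0.392, 0.122, 0.487)
compare at T: S=0.392, I=0.122, R=0.487

largest component: R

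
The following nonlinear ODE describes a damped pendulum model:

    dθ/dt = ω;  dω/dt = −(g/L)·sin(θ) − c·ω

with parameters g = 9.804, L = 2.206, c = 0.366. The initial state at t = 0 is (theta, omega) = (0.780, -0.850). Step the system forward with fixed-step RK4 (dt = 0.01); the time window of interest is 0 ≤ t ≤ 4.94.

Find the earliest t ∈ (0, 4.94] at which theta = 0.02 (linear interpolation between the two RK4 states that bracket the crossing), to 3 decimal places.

t = 0.554

t=0.000: state=(0.780, -0.850)
step 1 (dt=0.01): k1=(-0.850, -2.814), k2=(-0.864, -2.796), k3=(-0.864, -2.796), k4=(-0.878, -2.777); state += dt/6·(k1+2k2+2k3+k4)
t=0.010: state=(0.771, -0.878)
t=0.020: state=(0.762, -0.906)
t=0.030: state=(0.753, -0.933)
continuing one RK4 step at a time; state shown every 20 steps (Δt=0.2):
t=0.200: state=(0.559, -1.325)
t=0.400: state=(0.265, -1.576)
t=0.550: state=(0.026, -1.585)
next step: t=0.560: state=(0.010, -1.580) — theta has crossed 0.02
linear interpolation between t=0.550 (0.02591) and t=0.560 (0.01009) → t≈0.554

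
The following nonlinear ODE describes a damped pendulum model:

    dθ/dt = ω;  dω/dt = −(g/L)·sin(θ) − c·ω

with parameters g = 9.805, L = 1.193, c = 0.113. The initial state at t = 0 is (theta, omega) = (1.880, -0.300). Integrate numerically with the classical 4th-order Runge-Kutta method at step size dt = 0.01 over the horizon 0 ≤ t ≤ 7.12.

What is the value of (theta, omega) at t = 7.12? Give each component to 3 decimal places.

t=0.000: state=(1.880, -0.300)
step 1 (dt=0.01): k1=(-0.300, -7.795), k2=(-0.339, -7.794), k3=(-0.339, -7.795), k4=(-0.378, -7.795); state += dt/6·(k1+2k2+2k3+k4)
t=0.010: state=(1.877, -0.378)
t=0.020: state=(1.872, -0.456)
t=0.030: state=(1.867, -0.534)
continuing one RK4 step at a time; state shown every 25 steps (Δt=0.25):
t=0.250: state=(1.560, -2.273)
t=0.500: state=(0.756, -4.042)
t=0.750: state=(-0.336, -4.338)
t=1.000: state=(-1.251, -2.776)
t=1.250: state=(-1.684, -0.692)
t=1.500: state=(-1.603, 1.339)
t=1.750: state=(-1.022, 3.251)
t=2.000: state=(-0.057, 4.190)
t=2.250: state=(0.907, 3.230)
t=2.500: state=(1.475, 1.254)
t=2.750: state=(1.530, -0.806)
t=3.000: state=(1.081, -2.741)
t=3.250: state=(0.222, -3.890)
t=3.500: state=(-0.712, -3.280)
t=3.750: state=(-1.315, -1.455)
t=4.000: state=(-1.424, 0.585)
t=4.250: state=(-1.033, 2.490)
t=4.500: state=(-0.241, 3.629)
t=4.750: state=(0.638, 3.115)
t=5.000: state=(1.214, 1.387)
t=5.250: state=(1.312, -0.605)
t=5.500: state=(0.925, -2.430)
t=5.750: state=(0.165, -3.420)
t=6.000: state=(-0.648, -2.826)
t=6.250: state=(-1.155, -1.130)
t=6.500: state=(-1.196, 0.800)
t=6.750: state=(-0.774, 2.491)
t=7.000: state=(-0.030, 3.220)
t=7.120: state=(0.348, 3.021)

(theta, omega) = (0.348, 3.021)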